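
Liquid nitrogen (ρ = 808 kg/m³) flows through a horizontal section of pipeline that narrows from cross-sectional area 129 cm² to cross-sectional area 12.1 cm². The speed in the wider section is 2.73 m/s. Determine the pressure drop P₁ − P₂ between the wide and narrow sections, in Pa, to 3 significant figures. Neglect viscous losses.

By continuity, v₂ = v₁·A₁/A₂ = 2.73·(129/12.1) = 29.1 m/s.
Along the horizontal streamline, P + ½ρv² is constant.
P₁ − P₂ = ½·808·(29.1² − 2.73²) = ½·808·840 = 339000 Pa.

339000 Pa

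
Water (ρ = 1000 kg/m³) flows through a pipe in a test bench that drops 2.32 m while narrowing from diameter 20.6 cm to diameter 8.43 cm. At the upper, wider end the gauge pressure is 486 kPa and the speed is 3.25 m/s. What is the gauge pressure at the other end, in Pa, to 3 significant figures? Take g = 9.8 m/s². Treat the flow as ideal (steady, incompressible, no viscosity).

By continuity, v₂ = v₁·A₁/A₂ = 3.25·(333/55.8) = 19.4 m/s.
Bernoulli: P₁ + ½ρv₁² + ρg h₁ = P₂ + ½ρv₂² + ρg h₂, so P₂ = P₁ + ½ρ(v₁² − v₂²) − ρg(h₂ − h₁).
P₂ = 486000 + ½·1000·(3.25² − 19.4²) − 1000·9.8·(−2.32) = 486000 + (-183000) − (-22700) = 326000 Pa.

P₂ ≈ 326000 Pa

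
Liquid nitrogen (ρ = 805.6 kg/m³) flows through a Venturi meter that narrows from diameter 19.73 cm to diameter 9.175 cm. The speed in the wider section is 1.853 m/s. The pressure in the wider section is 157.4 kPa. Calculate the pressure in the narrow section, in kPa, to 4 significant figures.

P₂ ≈ 129.2 kPa

By continuity, v₂ = v₁·A₁/A₂ = 1.853·(305.7/66.12) = 8.569 m/s.
The pipe is horizontal, so Bernoulli reduces to P₁ + ½ρv₁² = P₂ + ½ρv₂².
P₂ = P₁ − ½ρ(v₂² − v₁²) = 157400 − ½·805.6·(8.569² − 1.853²) = 157400 − 28190 = 129200 Pa.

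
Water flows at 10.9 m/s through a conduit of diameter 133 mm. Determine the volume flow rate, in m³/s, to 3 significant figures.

Q = A·v = 0.0139 m² × 10.9 m/s = 0.151 m³/s.

Q ≈ 0.151 m³/s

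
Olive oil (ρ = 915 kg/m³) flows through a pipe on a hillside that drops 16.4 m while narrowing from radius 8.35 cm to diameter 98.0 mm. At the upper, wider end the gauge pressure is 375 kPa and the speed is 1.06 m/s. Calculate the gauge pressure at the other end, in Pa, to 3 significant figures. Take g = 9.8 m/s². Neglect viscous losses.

Mass conservation (A₁v₁ = A₂v₂) gives v₂ = 1.06 × 219/75.4 = 3.08 m/s.
Energy conservation along the streamline gives P₂ = P₁ − ½ρ(v₂² − v₁²) − ρg(h₂ − h₁).
P₂ = 375000 + ½·915·(1.06² − 3.08²) − 915·9.8·(−16.4) = 375000 + (-3820) − (-147000) = 518000 Pa.

P₂ ≈ 518000 Pa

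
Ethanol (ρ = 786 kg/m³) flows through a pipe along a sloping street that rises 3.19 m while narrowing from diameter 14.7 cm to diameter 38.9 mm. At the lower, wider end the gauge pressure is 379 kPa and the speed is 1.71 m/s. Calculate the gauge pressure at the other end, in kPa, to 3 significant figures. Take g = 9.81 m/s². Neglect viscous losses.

P₂ ≈ 121 kPa

By continuity, v₂ = v₁·A₁/A₂ = 1.71·(170/11.9) = 24.4 m/s.
Bernoulli: P₁ + ½ρv₁² + ρg h₁ = P₂ + ½ρv₂² + ρg h₂, so P₂ = P₁ + ½ρ(v₁² − v₂²) − ρg(h₂ − h₁).
P₂ = 379000 + ½·786·(1.71² − 24.4²) − 786·9.81·(+3.19) = 379000 + (-233000) − (24600) = 121000 Pa.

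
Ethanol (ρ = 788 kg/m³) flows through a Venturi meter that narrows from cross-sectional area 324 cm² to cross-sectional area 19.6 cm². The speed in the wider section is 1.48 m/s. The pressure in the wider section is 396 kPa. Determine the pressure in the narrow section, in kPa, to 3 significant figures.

Mass conservation (A₁v₁ = A₂v₂) gives v₂ = 1.48 × 324/19.6 = 24.5 m/s.
Bernoulli (h₁ = h₂): P₁ − P₂ = ½ρ(v₂² − v₁²).
P₂ = P₁ − ½ρ(v₂² − v₁²) = 396000 − ½·788·(24.5² − 1.48²) = 396000 − 235000 = 161000 Pa.

P₂ ≈ 161 kPa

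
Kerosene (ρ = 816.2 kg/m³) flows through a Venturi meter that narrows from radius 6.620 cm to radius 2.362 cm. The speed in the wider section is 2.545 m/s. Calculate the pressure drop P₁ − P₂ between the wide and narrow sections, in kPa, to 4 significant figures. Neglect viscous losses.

Continuity gives A₁v₁ = A₂v₂, so v₂ = (137.7 cm²)/(17.53 cm²) × 2.545 m/s = 19.99 m/s.
Bernoulli (h₁ = h₂): P₁ − P₂ = ½ρ(v₂² − v₁²).
P₁ − P₂ = ½·816.2·(19.99² − 2.545²) = ½·816.2·393.2 = 160500 Pa.

ΔP ≈ 160.5 kPa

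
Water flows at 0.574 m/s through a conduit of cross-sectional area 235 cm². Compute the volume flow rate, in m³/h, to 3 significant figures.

Q = A·v = 0.0235 m² × 0.574 m/s = 0.0135 m³/s.
Converting: 0.0135 m³/s × 3600 = 48.6 m³/h.

Q = 48.6 m³/h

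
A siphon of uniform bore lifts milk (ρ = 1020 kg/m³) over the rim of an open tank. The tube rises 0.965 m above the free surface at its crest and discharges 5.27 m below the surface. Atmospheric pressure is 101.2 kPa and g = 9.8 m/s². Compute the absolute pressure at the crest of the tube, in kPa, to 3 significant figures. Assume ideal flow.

Bernoulli surface→outlet gives ½v² = g·h_out, so v = √(2·9.8·5.27) = 10.2 m/s.
The bore is uniform, so the speed at the crest is the same v. Bernoulli surface→crest: P_atm = P_top + ½ρv² + ρg·h_top.
P_top = 101200 − ½·1020·10.2² − 1020·9.8·0.965 = 38900 Pa.

P_top ≈ 38.9 kPa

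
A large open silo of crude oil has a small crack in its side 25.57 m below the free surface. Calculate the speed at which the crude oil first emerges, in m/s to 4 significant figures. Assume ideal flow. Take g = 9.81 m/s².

22.40 m/s

The surface is effectively still and both ends are open, so ½v² = gh and v = √(2·9.81·25.57) = 22.40 m/s.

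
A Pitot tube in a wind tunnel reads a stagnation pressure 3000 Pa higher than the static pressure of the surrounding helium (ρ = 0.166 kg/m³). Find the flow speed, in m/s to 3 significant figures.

The dynamic pressure equals the rise in static pressure at the stagnation point: ΔP = ½ρv².
v = √(2ΔP/ρ) = √(2·3000/0.166) = 190 m/s.

v ≈ 190 m/s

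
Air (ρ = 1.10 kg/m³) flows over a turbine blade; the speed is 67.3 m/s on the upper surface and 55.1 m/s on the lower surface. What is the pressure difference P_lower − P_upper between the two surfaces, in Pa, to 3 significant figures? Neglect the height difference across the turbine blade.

ΔP ≈ 821 Pa

The pressure is lower where the speed is higher: ΔP = ½ρ(v_up² − v_low²).
ΔP = ½·1.10·(67.3² − 55.1²) = 821 Pa.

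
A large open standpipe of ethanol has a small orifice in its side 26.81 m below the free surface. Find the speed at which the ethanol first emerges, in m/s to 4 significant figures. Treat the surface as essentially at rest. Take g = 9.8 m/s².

Bernoulli from surface to hole (P equal, v_surface ≈ 0): v = √(2gh) = √(2×9.8×26.81) = 22.92 m/s.

v = 22.92 m/s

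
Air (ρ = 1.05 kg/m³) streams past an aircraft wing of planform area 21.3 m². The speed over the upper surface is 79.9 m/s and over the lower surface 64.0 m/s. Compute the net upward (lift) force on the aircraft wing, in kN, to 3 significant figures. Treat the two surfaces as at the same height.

With equal heights on the two surfaces, Bernoulli gives P_lower − P_upper = ½ρ(v_upper² − v_lower²).
ΔP = ½·1.05·(79.9² − 64.0²) = 1200 Pa.
Lift = ΔP · A = 1200 × 21.3 = 25600 N.

F ≈ 25.6 kN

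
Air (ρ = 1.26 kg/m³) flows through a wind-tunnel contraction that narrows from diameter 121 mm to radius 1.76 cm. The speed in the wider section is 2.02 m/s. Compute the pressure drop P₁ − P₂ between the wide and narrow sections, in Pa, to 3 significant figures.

356 Pa

The volume flow rate is constant, so v₂ = (A₁/A₂)v₁ = (115/9.73)·2.02 = 23.9 m/s.
The pipe is horizontal, so Bernoulli reduces to P₁ + ½ρv₁² = P₂ + ½ρv₂².
P₁ − P₂ = ½·1.26·(23.9² − 2.02²) = ½·1.26·566 = 356 Pa.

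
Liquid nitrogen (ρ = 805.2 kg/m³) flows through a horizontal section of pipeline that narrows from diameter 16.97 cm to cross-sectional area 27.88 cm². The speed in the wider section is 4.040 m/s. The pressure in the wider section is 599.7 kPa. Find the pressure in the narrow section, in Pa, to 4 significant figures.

P₂ = 173800 Pa

Mass conservation (A₁v₁ = A₂v₂) gives v₂ = 4.040 × 226.2/27.88 = 32.77 m/s.
The pipe is horizontal, so Bernoulli reduces to P₁ + ½ρv₁² = P₂ + ½ρv₂².
P₂ = P₁ − ½ρ(v₂² − v₁²) = 599700 − ½·805.2·(32.77² − 4.040²) = 599700 − 425900 = 173800 Pa.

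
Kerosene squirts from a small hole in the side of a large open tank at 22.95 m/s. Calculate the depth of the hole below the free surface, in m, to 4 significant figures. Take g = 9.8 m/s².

Torricelli: v = √(2gh), so h = v²/(2g).
h = 22.95²/(2·9.8) = 526.7/19.60 = 26.87 m.

h ≈ 26.87 m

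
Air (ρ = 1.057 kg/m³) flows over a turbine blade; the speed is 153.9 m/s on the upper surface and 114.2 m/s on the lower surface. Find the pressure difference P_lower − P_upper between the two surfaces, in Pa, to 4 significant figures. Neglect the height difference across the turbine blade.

ΔP ≈ 5625 Pa

With negligible Δh, P + ½ρv² is constant, so P_low − P_up = ½ρ(v_up² − v_low²).
ΔP = ½·1.057·(153.9² − 114.2²) = 5625 Pa.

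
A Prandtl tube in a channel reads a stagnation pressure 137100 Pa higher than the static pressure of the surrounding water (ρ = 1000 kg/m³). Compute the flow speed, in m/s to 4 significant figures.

16.56 m/s

Bernoulli between the free stream and the stagnation point: ½ρv² = P_stag − P_static.
v = √(2ΔP/ρ) = √(2·137100/1000) = 16.56 m/s.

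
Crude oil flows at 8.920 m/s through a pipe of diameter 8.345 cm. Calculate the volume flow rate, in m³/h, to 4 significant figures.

Q = A·v = 0.005469 m² × 8.920 m/s = 0.04879 m³/s.
Converting: 0.04879 m³/s × 3600 = 175.6 m³/h.

Q ≈ 175.6 m³/h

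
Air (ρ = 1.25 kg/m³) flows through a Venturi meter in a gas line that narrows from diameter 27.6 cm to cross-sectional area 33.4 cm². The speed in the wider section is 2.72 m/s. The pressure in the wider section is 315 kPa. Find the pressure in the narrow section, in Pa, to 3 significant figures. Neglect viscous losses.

Mass conservation (A₁v₁ = A₂v₂) gives v₂ = 2.72 × 598/33.4 = 48.7 m/s.
With no height change, Bernoulli's equation is P₁ + ½ρv₁² = P₂ + ½ρv₂².
P₂ = P₁ − ½ρ(v₂² − v₁²) = 315000 − ½·1.25·(48.7² − 2.72²) = 315000 − 1480 = 314000 Pa.

P₂ ≈ 314000 Pa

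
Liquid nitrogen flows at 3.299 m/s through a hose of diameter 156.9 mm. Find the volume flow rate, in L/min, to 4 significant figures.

Q ≈ 3827 L/min

Q = A·v = 0.01933 m² × 3.299 m/s = 0.06378 m³/s.
Converting: 0.06378 m³/s × 60000 = 3827 L/min.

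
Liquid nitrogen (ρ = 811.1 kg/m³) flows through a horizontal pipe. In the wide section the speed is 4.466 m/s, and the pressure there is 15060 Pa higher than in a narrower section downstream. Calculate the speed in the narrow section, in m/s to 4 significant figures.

7.555 m/s

Along the level pipe P + ½ρv² is conserved, hence v₂² = v₁² + 2(P₁ − P₂)/ρ.
v₂ = √(4.466² + 2·15060/811.1) = √(19.95 + 37.13) = 7.555 m/s.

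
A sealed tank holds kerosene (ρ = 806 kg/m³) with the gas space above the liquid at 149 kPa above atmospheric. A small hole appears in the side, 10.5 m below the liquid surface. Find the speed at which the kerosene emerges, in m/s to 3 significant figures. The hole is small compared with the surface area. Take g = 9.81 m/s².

Take point 1 at the surface (v₁ ≈ 0) and point 2 at the hole (at atmospheric pressure). Bernoulli: P₁ + ρg h = P_atm + ½ρv₂².
With P₁ − P_atm = 149000 Pa, v₂ = √(2gh + 2ΔP/ρ) = √(2·9.81·10.5 + 2·149000/806) = 24.0 m/s.

v ≈ 24.0 m/s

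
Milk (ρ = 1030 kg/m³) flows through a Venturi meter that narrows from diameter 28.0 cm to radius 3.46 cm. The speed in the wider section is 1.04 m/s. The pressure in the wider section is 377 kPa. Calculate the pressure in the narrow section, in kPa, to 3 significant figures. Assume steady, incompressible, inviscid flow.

P₂ ≈ 228 kPa

The volume flow rate is constant, so v₂ = (A₁/A₂)v₁ = (616/37.6)·1.04 = 17.0 m/s.
With no height change, Bernoulli's equation is P₁ + ½ρv₁² = P₂ + ½ρv₂².
P₂ = P₁ − ½ρ(v₂² − v₁²) = 377000 − ½·1030·(17.0² − 1.04²) = 377000 − 149000 = 228000 Pa.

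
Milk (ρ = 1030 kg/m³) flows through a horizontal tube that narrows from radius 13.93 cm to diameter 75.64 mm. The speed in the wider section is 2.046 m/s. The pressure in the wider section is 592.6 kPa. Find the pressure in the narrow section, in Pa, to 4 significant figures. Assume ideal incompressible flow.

Mass conservation (A₁v₁ = A₂v₂) gives v₂ = 2.046 × 609.6/44.94 = 27.76 m/s.
Along the horizontal streamline, P + ½ρv² is constant.
P₂ = P₁ − ½ρ(v₂² − v₁²) = 592600 − ½·1030·(27.76² − 2.046²) = 592600 − 394600 = 198000 Pa.

198000 Pa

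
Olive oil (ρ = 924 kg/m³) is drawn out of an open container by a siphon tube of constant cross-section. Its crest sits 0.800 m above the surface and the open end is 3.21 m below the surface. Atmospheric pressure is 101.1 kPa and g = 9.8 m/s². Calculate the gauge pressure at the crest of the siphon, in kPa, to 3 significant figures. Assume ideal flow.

P_gauge ≈ -36.3 kPa

From the surface to the outlet (both open to atmosphere, surface at rest): v = √(2g·h_out) = √(2·9.8·3.21) = 7.93 m/s.
Continuity keeps v the same throughout the tube; from surface to crest, P_atm + 0 = P_top + ½ρv² + ρg·h_top.
P_top = 101100 − ½·924·7.93² − 924·9.8·0.800 = 64800 Pa. So P_gauge = P_top − P_atm = -36300 Pa.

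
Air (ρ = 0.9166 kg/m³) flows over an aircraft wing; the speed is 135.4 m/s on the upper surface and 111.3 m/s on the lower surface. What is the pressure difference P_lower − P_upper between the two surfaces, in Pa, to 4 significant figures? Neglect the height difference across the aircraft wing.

The pressure is lower where the speed is higher: ΔP = ½ρ(v_up² − v_low²).
ΔP = ½·0.9166·(135.4² − 111.3²) = 2725 Pa.

2725 Pa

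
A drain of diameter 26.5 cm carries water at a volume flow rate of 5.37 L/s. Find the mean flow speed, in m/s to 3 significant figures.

v ≈ 0.0974 m/s

Q = 5.37 L/s = 0.00537 m³/s.
v = Q/A = 0.00537 / 0.0552 = 0.0974 m/s.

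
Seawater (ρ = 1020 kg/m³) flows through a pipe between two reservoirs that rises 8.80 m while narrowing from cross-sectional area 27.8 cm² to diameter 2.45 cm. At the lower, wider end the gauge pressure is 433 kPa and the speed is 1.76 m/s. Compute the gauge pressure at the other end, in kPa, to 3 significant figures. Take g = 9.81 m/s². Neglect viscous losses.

292 kPa

Continuity gives A₁v₁ = A₂v₂, so v₂ = (27.8 cm²)/(4.71 cm²) × 1.76 m/s = 10.4 m/s.
Energy conservation along the streamline gives P₂ = P₁ − ½ρ(v₂² − v₁²) − ρg(h₂ − h₁).
P₂ = 433000 + ½·1020·(1.76² − 10.4²) − 1020·9.81·(+8.80) = 433000 + (-53400) − (88100) = 292000 Pa.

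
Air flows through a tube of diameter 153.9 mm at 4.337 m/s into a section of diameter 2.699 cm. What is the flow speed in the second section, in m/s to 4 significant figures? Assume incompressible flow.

v₂ ≈ 141.0 m/s

Mass conservation (A₁v₁ = A₂v₂) gives v₂ = 4.337 × 186.0/5.721 = 141.0 m/s.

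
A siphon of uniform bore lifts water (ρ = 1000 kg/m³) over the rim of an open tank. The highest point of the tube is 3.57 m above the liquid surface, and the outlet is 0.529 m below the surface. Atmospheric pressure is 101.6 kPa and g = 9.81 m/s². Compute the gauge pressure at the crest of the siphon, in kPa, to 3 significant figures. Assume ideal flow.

P_gauge ≈ -40.2 kPa

From the surface to the outlet (both open to atmosphere, surface at rest): v = √(2g·h_out) = √(2·9.81·0.529) = 3.22 m/s.
The bore is uniform, so the speed at the crest is the same v. Bernoulli surface→crest: P_atm = P_top + ½ρv² + ρg·h_top.
P_top = 101600 − ½·1000·3.22² − 1000·9.81·3.57 = 61400 Pa. So P_gauge = P_top − P_atm = -40200 Pa.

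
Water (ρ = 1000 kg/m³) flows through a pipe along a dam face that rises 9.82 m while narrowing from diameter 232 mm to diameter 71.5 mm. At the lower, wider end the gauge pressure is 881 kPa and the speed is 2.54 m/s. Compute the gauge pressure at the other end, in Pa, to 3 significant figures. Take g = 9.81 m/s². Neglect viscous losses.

P₂ = 430000 Pa

Mass conservation (A₁v₁ = A₂v₂) gives v₂ = 2.54 × 423/40.2 = 26.7 m/s.
Energy conservation along the streamline gives P₂ = P₁ − ½ρ(v₂² − v₁²) − ρg(h₂ − h₁).
P₂ = 881000 + ½·1000·(2.54² − 26.7²) − 1000·9.81·(+9.82) = 881000 + (-354000) − (96300) = 430000 Pa.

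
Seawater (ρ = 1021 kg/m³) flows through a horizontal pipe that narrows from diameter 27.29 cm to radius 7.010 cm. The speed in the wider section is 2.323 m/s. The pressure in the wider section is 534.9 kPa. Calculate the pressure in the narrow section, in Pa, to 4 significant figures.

P₂ ≈ 498100 Pa

The volume flow rate is constant, so v₂ = (A₁/A₂)v₁ = (584.9/154.4)·2.323 = 8.802 m/s.
Bernoulli (h₁ = h₂): P₁ − P₂ = ½ρ(v₂² − v₁²).
P₂ = P₁ − ½ρ(v₂² − v₁²) = 534900 − ½·1021·(8.802² − 2.323²) = 534900 − 36790 = 498100 Pa.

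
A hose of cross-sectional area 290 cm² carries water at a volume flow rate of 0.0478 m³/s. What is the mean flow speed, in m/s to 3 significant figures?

v ≈ 1.65 m/s

Q = 0.0478 m³/s = 0.0478 m³/s.
v = Q/A = 0.0478 / 0.0290 = 1.65 m/s.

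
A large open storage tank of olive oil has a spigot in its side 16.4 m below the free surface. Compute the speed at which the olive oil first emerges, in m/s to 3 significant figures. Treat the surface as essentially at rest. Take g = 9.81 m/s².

Torricelli's result v = √(2gh) gives v = √(2·9.81·16.4) = 17.9 m/s.

17.9 m/s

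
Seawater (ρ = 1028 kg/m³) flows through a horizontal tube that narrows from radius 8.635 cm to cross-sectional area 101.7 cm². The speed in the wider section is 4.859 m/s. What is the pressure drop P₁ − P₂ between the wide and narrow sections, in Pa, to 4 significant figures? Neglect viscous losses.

52250 Pa

Continuity gives A₁v₁ = A₂v₂, so v₂ = (234.2 cm²)/(101.7 cm²) × 4.859 m/s = 11.19 m/s.
Along the horizontal streamline, P + ½ρv² is constant.
P₁ − P₂ = ½·1028·(11.19² − 4.859²) = ½·1028·101.6 = 52250 Pa.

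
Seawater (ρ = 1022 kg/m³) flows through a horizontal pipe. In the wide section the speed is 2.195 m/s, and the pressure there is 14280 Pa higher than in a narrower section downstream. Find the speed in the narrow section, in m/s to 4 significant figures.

v₂ ≈ 5.724 m/s

Horizontal Bernoulli: P₁ + ½ρv₁² = P₂ + ½ρv₂², so v₂² = v₁² + 2(P₁ − P₂)/ρ.
v₂ = √(2.195² + 2·14280/1022) = √(4.818 + 27.95) = 5.724 m/s.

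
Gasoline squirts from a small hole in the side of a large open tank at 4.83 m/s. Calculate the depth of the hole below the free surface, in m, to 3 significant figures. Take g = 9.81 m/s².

h ≈ 1.19 m

Inverting v = √(2gh) gives h = v² / 2g.
h = 4.83²/(2·9.81) = 23.3/19.62 = 1.19 m.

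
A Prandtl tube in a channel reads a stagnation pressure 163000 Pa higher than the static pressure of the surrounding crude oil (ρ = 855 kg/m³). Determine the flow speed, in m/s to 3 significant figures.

v ≈ 19.5 m/s

At the stagnation point the flow is brought to rest, so Bernoulli gives P_stag − P_static = ½ρv².
v = √(2ΔP/ρ) = √(2·163000/855) = 19.5 m/s.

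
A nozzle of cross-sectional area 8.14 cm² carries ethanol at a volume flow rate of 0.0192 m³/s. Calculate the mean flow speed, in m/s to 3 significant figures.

v = 23.6 m/s

Q = 0.0192 m³/s = 0.0192 m³/s.
v = Q/A = 0.0192 / 0.000814 = 23.6 m/s.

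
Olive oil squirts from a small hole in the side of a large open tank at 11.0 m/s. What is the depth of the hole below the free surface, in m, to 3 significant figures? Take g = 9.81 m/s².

Torricelli: v = √(2gh), so h = v²/(2g).
h = 11.0²/(2·9.81) = 121/19.62 = 6.17 m.

h = 6.17 m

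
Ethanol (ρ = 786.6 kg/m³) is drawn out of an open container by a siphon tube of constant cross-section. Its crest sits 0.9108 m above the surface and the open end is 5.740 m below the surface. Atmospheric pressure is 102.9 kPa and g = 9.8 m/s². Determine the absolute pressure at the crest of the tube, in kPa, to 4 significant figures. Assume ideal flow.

51.63 kPa

The outlet speed comes from Torricelli: v = √(2g·5.740) = 10.61 m/s.
With constant cross-section the crest speed equals v; applying Bernoulli from the surface up to the crest, P_top = P_atm − ½ρv² − ρg·h_top.
P_top = 102900 − ½·786.6·10.61² − 786.6·9.8·0.9108 = 51630 Pa.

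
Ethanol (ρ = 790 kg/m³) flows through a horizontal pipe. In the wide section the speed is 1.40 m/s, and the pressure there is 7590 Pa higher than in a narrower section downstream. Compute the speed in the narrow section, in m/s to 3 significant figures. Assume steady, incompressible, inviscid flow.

v₂ ≈ 4.60 m/s

With h₁ = h₂, rearranging Bernoulli gives v₂ = √(v₁² + 2ΔP/ρ).
v₂ = √(1.40² + 2·7590/790) = √(1.96 + 19.2) = 4.60 m/s.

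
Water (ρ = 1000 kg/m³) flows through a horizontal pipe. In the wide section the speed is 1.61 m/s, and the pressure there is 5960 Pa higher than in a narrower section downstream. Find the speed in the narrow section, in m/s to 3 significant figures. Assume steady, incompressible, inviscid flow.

Horizontal Bernoulli: P₁ + ½ρv₁² = P₂ + ½ρv₂², so v₂² = v₁² + 2(P₁ − P₂)/ρ.
v₂ = √(1.61² + 2·5960/1000) = √(2.59 + 11.9) = 3.81 m/s.

v₂ ≈ 3.81 m/s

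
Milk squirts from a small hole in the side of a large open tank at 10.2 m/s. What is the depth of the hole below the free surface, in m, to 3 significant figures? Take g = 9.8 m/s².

h = 5.31 m

For a small hole in a large open tank, ½v² = gh, giving h = v²/(2g).
h = 10.2²/(2·9.8) = 104/19.60 = 5.31 m.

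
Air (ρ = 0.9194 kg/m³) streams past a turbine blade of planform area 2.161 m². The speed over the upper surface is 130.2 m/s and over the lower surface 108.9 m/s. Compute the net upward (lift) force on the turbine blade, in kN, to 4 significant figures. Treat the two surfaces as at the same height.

With equal heights on the two surfaces, Bernoulli gives P_lower − P_upper = ½ρ(v_upper² − v_lower²).
ΔP = ½·0.9194·(130.2² − 108.9²) = 2341 Pa.
Lift = ΔP · A = 2341 × 2.161 = 5059 N.

F ≈ 5.059 kN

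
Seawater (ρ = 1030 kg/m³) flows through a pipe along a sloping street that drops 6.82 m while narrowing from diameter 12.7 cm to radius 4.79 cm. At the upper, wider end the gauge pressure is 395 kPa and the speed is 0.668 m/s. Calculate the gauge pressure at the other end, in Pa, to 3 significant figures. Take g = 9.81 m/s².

Mass conservation (A₁v₁ = A₂v₂) gives v₂ = 0.668 × 127/72.1 = 1.17 m/s.
Bernoulli: P₁ + ½ρv₁² + ρg h₁ = P₂ + ½ρv₂² + ρg h₂, so P₂ = P₁ + ½ρ(v₁² − v₂²) − ρg(h₂ − h₁).
P₂ = 395000 + ½·1030·(0.668² − 1.17²) − 1030·9.81·(−6.82) = 395000 + (-480) − (-68900) = 463000 Pa.

463000 Pa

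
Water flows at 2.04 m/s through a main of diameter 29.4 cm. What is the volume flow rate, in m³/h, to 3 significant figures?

Q = A·v = 0.0679 m² × 2.04 m/s = 0.138 m³/s.
Converting: 0.138 m³/s × 3600 = 499 m³/h.

Q ≈ 499 m³/h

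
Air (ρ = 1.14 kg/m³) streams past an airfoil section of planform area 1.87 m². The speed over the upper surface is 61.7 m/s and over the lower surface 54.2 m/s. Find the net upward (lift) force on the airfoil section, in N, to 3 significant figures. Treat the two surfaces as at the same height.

F = 927 N

With equal heights on the two surfaces, Bernoulli gives P_lower − P_upper = ½ρ(v_upper² − v_lower²).
ΔP = ½·1.14·(61.7² − 54.2²) = 495 Pa.
Lift = ΔP · A = 495 × 1.87 = 927 N.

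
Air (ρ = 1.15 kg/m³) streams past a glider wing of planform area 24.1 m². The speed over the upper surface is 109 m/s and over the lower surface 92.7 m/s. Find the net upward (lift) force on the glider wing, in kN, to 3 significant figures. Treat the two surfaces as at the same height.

The faster flow above has the lower pressure; Bernoulli (same height) gives ΔP = ½ρ(v_up² − v_low²).
ΔP = ½·1.15·(109² − 92.7²) = 1890 Pa.
Lift = ΔP · A = 1890 × 24.1 = 45600 N.

45.6 kN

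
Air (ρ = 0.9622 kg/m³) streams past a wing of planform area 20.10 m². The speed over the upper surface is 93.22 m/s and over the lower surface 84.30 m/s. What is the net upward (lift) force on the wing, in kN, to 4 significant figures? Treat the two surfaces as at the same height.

The faster flow above has the lower pressure; Bernoulli (same height) gives ΔP = ½ρ(v_up² − v_low²).
ΔP = ½·0.9622·(93.22² − 84.30²) = 761.8 Pa.
Lift = ΔP · A = 761.8 × 20.10 = 15310 N.

15.31 kN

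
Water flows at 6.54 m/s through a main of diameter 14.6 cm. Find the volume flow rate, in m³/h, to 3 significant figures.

Q ≈ 394 m³/h

Q = A·v = 0.0167 m² × 6.54 m/s = 0.109 m³/s.
Converting: 0.109 m³/s × 3600 = 394 m³/h.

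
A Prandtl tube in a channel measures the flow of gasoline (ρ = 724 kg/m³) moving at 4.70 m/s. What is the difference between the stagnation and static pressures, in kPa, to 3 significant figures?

At the stagnation point the flow is brought to rest, so Bernoulli gives P_stag − P_static = ½ρv².
ΔP = ½·724·4.70² = 8000 Pa.

ΔP ≈ 8.00 kPa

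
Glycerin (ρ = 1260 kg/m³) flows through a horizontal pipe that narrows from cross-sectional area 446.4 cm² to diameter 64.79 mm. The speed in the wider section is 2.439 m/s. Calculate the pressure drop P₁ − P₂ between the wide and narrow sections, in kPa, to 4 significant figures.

The volume flow rate is constant, so v₂ = (A₁/A₂)v₁ = (446.4/32.97)·2.439 = 33.02 m/s.
With no height change, Bernoulli's equation is P₁ + ½ρv₁² = P₂ + ½ρv₂².
P₁ − P₂ = ½·1260·(33.02² − 2.439²) = ½·1260·1085 = 683300 Pa.

ΔP ≈ 683.3 kPa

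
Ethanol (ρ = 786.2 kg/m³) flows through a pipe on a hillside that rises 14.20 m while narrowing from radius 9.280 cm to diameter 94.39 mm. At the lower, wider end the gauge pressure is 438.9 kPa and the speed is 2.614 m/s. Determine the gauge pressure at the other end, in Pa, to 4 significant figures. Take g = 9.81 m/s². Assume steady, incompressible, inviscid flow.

Mass conservation (A₁v₁ = A₂v₂) gives v₂ = 2.614 × 270.5/69.97 = 10.11 m/s.
Energy conservation along the streamline gives P₂ = P₁ − ½ρ(v₂² − v₁²) − ρg(h₂ − h₁).
P₂ = 438900 + ½·786.2·(2.614² − 10.11²) − 786.2·9.81·(+14.20) = 438900 + (-37470) − (109500) = 291900 Pa.

P₂ ≈ 291900 Pa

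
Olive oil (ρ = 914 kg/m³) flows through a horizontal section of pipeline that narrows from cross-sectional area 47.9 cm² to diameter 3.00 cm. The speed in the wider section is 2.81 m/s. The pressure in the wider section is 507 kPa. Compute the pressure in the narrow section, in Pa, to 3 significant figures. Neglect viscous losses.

The volume flow rate is constant, so v₂ = (A₁/A₂)v₁ = (47.9/7.07)·2.81 = 19.0 m/s.
With no height change, Bernoulli's equation is P₁ + ½ρv₁² = P₂ + ½ρv₂².
P₂ = P₁ − ½ρ(v₂² − v₁²) = 507000 − ½·914·(19.0² − 2.81²) = 507000 − 162000 = 345000 Pa.

P₂ ≈ 345000 Pa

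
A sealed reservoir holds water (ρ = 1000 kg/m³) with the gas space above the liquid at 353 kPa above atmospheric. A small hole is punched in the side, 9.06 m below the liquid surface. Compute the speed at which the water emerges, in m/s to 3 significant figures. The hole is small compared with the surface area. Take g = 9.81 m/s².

Take point 1 at the surface (v₁ ≈ 0) and point 2 at the hole (at atmospheric pressure). Bernoulli: P₁ + ρg h = P_atm + ½ρv₂².
With P₁ − P_atm = 353000 Pa, v₂ = √(2gh + 2ΔP/ρ) = √(2·9.81·9.06 + 2·353000/1000) = 29.7 m/s.

29.7 m/s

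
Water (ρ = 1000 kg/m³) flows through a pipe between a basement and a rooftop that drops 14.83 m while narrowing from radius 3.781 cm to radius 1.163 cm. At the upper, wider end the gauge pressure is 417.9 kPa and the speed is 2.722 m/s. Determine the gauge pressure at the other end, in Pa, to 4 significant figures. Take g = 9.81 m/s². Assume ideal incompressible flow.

153200 Pa

The volume flow rate is constant, so v₂ = (A₁/A₂)v₁ = (44.91/4.249)·2.722 = 28.77 m/s.
Bernoulli: P₁ + ½ρv₁² + ρg h₁ = P₂ + ½ρv₂² + ρg h₂, so P₂ = P₁ + ½ρ(v₁² − v₂²) − ρg(h₂ − h₁).
P₂ = 417900 + ½·1000·(2.722² − 28.77²) − 1000·9.81·(−14.83) = 417900 + (-410200) − (-145500) = 153200 Pa.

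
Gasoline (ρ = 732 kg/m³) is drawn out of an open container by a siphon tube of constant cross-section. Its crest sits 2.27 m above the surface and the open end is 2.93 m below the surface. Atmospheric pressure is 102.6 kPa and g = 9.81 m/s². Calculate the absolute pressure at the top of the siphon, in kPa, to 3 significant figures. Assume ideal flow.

Bernoulli surface→outlet gives ½v² = g·h_out, so v = √(2·9.81·2.93) = 7.58 m/s.
Continuity keeps v the same throughout the tube; from surface to crest, P_atm + 0 = P_top + ½ρv² + ρg·h_top.
P_top = 102600 − ½·732·7.58² − 732·9.81·2.27 = 65300 Pa.

P_top ≈ 65.3 kPa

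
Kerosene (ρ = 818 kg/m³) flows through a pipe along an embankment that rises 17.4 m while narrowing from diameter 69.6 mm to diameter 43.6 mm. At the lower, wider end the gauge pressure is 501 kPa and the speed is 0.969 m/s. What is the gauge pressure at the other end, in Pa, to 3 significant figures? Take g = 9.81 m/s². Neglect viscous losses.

Mass conservation (A₁v₁ = A₂v₂) gives v₂ = 0.969 × 38.0/14.9 = 2.47 m/s.
Energy conservation along the streamline gives P₂ = P₁ − ½ρ(v₂² − v₁²) − ρg(h₂ − h₁).
P₂ = 501000 + ½·818·(0.969² − 2.47²) − 818·9.81·(+17.4) = 501000 + (-2110) − (140000) = 359000 Pa.

P₂ ≈ 359000 Pa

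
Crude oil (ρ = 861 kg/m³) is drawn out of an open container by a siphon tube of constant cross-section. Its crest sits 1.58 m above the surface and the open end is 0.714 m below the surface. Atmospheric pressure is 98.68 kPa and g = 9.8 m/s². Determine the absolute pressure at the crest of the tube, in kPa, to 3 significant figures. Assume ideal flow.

79.3 kPa

The outlet speed comes from Torricelli: v = √(2g·0.714) = 3.74 m/s.
With constant cross-section the crest speed equals v; applying Bernoulli from the surface up to the crest, P_top = P_atm − ½ρv² − ρg·h_top.
P_top = 98680 − ½·861·3.74² − 861·9.8·1.58 = 79300 Pa.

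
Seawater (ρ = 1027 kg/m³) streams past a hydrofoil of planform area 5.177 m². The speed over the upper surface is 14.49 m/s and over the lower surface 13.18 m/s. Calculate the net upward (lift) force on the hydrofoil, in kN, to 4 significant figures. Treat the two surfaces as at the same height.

With equal heights on the two surfaces, Bernoulli gives P_lower − P_upper = ½ρ(v_upper² − v_lower²).
ΔP = ½·1027·(14.49² − 13.18²) = 18610 Pa.
Lift = ΔP · A = 18610 × 5.177 = 96360 N.

F ≈ 96.36 kN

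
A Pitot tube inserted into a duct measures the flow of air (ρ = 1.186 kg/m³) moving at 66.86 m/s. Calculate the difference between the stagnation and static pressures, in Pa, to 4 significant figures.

Bernoulli between the free stream and the stagnation point: ½ρv² = P_stag − P_static.
ΔP = ½·1.186·66.86² = 2651 Pa.

ΔP = 2651 Pa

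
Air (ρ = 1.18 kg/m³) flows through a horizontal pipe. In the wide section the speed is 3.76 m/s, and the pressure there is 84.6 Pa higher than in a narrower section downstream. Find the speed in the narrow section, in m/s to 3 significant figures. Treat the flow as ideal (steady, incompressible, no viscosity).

With h₁ = h₂, rearranging Bernoulli gives v₂ = √(v₁² + 2ΔP/ρ).
v₂ = √(3.76² + 2·84.6/1.18) = √(14.1 + 143) = 12.6 m/s.

v₂ ≈ 12.6 m/s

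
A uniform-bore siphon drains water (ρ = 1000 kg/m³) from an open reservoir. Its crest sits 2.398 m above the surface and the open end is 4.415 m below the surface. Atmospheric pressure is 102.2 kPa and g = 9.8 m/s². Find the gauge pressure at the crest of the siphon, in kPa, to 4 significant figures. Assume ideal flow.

P_gauge = -66.77 kPa

The outlet speed comes from Torricelli: v = √(2g·4.415) = 9.302 m/s.
The bore is uniform, so the speed at the crest is the same v. Bernoulli surface→crest: P_atm = P_top + ½ρv² + ρg·h_top.
P_top = 102200 − ½·1000·9.302² − 1000·9.8·2.398 = 35430 Pa. So P_gauge = P_top − P_atm = -66770 Pa.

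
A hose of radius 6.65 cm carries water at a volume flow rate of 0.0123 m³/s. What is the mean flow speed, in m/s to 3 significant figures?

0.885 m/s

Q = 0.0123 m³/s = 0.0123 m³/s.
v = Q/A = 0.0123 / 0.0139 = 0.885 m/s.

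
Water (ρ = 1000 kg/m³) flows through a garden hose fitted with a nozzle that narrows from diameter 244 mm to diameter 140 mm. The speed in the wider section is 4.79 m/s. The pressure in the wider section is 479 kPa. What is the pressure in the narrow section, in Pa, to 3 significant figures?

P₂ ≈ 385000 Pa

Continuity gives A₁v₁ = A₂v₂, so v₂ = (468 cm²)/(154 cm²) × 4.79 m/s = 14.5 m/s.
The pipe is horizontal, so Bernoulli reduces to P₁ + ½ρv₁² = P₂ + ½ρv₂².
P₂ = P₁ − ½ρ(v₂² − v₁²) = 479000 − ½·1000·(14.5² − 4.79²) = 479000 − 94400 = 385000 Pa.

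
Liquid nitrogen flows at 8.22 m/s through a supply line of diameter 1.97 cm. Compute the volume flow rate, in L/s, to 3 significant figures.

Q = 2.51 L/s

Q = A·v = 0.000305 m² × 8.22 m/s = 0.00251 m³/s.
Converting: 0.00251 m³/s × 1000 = 2.51 L/s.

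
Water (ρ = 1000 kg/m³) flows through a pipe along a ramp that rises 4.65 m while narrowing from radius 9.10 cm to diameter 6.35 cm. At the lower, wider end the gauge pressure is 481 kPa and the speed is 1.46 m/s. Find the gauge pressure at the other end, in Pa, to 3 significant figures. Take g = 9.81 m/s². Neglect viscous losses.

P₂ = 365000 Pa

Continuity gives A₁v₁ = A₂v₂, so v₂ = (260 cm²)/(31.7 cm²) × 1.46 m/s = 12.0 m/s.
Bernoulli: P₁ + ½ρv₁² + ρg h₁ = P₂ + ½ρv₂² + ρg h₂, so P₂ = P₁ + ½ρ(v₁² − v₂²) − ρg(h₂ − h₁).
P₂ = 481000 + ½·1000·(1.46² − 12.0²) − 1000·9.81·(+4.65) = 481000 + (-70900) − (45600) = 365000 Pa.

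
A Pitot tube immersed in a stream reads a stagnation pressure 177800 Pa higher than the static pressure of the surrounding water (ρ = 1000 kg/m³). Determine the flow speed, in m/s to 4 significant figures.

Bernoulli between the free stream and the stagnation point: ½ρv² = P_stag − P_static.
v = √(2ΔP/ρ) = √(2·177800/1000) = 18.86 m/s.

v ≈ 18.86 m/s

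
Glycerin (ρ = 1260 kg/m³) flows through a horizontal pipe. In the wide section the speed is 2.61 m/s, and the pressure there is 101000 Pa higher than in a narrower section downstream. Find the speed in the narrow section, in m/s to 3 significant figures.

Horizontal Bernoulli: P₁ + ½ρv₁² = P₂ + ½ρv₂², so v₂² = v₁² + 2(P₁ − P₂)/ρ.
v₂ = √(2.61² + 2·101000/1260) = √(6.81 + 160) = 12.9 m/s.

12.9 m/s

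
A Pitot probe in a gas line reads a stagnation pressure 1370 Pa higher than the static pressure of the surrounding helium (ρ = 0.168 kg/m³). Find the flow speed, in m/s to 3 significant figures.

Bernoulli between the free stream and the stagnation point: ½ρv² = P_stag − P_static.
v = √(2ΔP/ρ) = √(2·1370/0.168) = 128 m/s.

v ≈ 128 m/s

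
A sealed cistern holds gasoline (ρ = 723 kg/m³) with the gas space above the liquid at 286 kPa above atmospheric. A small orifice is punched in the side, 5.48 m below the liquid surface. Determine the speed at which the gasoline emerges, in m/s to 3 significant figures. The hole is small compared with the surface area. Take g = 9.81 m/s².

v ≈ 30.0 m/s

Take point 1 at the surface (v₁ ≈ 0) and point 2 at the hole (at atmospheric pressure). Bernoulli: P₁ + ρg h = P_atm + ½ρv₂².
With P₁ − P_atm = 286000 Pa, v₂ = √(2gh + 2ΔP/ρ) = √(2·9.81·5.48 + 2·286000/723) = 30.0 m/s.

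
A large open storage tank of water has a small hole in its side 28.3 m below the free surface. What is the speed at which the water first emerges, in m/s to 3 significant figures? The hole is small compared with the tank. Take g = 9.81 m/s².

Bernoulli from surface to hole (P equal, v_surface ≈ 0): v = √(2gh) = √(2×9.81×28.3) = 23.6 m/s.

v ≈ 23.6 m/s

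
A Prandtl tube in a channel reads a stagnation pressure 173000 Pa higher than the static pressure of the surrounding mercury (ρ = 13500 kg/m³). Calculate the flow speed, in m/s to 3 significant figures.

The dynamic pressure equals the rise in static pressure at the stagnation point: ΔP = ½ρv².
v = √(2ΔP/ρ) = √(2·173000/13500) = 5.06 m/s.

v ≈ 5.06 m/s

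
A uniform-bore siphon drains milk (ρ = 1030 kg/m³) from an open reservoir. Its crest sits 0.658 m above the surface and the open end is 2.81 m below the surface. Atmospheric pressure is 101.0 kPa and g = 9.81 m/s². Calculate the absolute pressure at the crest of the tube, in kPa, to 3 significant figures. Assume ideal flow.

66.0 kPa

From the surface to the outlet (both open to atmosphere, surface at rest): v = √(2g·h_out) = √(2·9.81·2.81) = 7.43 m/s.
With constant cross-section the crest speed equals v; applying Bernoulli from the surface up to the crest, P_top = P_atm − ½ρv² − ρg·h_top.
P_top = 101000 − ½·1030·7.43² − 1030·9.81·0.658 = 66000 Pa.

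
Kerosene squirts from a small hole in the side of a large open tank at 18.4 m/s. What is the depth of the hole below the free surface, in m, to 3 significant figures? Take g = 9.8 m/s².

For a small hole in a large open tank, ½v² = gh, giving h = v²/(2g).
h = 18.4²/(2·9.8) = 339/19.60 = 17.3 m.

h ≈ 17.3 m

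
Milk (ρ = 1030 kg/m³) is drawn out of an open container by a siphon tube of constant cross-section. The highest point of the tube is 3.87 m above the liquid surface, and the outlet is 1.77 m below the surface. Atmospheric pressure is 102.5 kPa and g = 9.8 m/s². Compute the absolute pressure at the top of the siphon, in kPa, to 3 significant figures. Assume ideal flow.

45.6 kPa

From the surface to the outlet (both open to atmosphere, surface at rest): v = √(2g·h_out) = √(2·9.8·1.77) = 5.89 m/s.
The bore is uniform, so the speed at the crest is the same v. Bernoulli surface→crest: P_atm = P_top + ½ρv² + ρg·h_top.
P_top = 102500 − ½·1030·5.89² − 1030·9.8·3.87 = 45600 Pa.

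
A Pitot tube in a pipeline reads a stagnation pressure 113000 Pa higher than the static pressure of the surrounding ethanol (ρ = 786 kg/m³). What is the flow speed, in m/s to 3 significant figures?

v ≈ 17.0 m/s

Bernoulli between the free stream and the stagnation point: ½ρv² = P_stag − P_static.
v = √(2ΔP/ρ) = √(2·113000/786) = 17.0 m/s.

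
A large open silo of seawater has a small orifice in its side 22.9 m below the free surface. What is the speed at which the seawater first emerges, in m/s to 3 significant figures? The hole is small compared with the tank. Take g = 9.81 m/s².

21.2 m/s

Torricelli's result v = √(2gh) gives v = √(2·9.81·22.9) = 21.2 m/s.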